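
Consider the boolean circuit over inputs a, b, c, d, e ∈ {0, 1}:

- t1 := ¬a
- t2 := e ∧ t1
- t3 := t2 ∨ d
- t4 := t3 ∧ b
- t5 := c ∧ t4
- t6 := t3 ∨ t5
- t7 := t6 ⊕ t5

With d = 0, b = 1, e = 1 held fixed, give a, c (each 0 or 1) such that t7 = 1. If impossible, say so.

Check with d = 0, b = 1, e = 1 and a=0, c=0:
t1 = ¬a = ¬0 = 1
t2 = e ∧ t1 = 1 ∧ 1 = 1
t3 = t2 ∨ d = 1 ∨ 0 = 1
t4 = t3 ∧ b = 1 ∧ 1 = 1
t5 = c ∧ t4 = 0 ∧ 1 = 0
t6 = t3 ∨ t5 = 1 ∨ 0 = 1
t7 = t6 ⊕ t5 = 1 ⊕ 0 = 1
So t7 = 1.

a=0, c=0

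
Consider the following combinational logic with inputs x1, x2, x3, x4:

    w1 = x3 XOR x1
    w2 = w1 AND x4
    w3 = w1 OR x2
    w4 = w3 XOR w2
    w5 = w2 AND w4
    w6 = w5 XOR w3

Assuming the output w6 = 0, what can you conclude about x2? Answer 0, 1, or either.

w6 = w5 XOR w3 must be 0, so w5 and w3 are equal.
Every assignment with w6 = 0 has x2 = 0; there are 4 such assignment(s).
  x1=0, x2=0, x3=0, x4=0
  x1=0, x2=0, x3=0, x4=1
  x1=1, x2=0, x3=1, x4=0
  x1=1, x2=0, x3=1, x4=1

0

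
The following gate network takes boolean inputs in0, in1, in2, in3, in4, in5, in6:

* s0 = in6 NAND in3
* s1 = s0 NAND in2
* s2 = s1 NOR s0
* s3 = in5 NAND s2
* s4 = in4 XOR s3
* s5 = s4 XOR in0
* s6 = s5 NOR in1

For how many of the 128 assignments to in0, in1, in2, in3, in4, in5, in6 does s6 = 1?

32

s6 = s5 NOR in1 must be 1, so both s5 = 0 and in1 = 0.
Enumerating the 128 input combinations, 32 give s6 = 1 and 96 give s6 = 0.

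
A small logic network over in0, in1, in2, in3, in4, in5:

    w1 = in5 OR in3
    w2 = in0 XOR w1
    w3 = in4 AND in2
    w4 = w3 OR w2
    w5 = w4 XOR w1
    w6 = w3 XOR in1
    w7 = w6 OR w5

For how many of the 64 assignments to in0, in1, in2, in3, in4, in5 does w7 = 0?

w7 = w6 OR w5 must be 0, so both w6 = 0 and w5 = 0.
w6 = w3 XOR in1 must be 0, so w3 and in1 are equal.
Enumerating the 64 input combinations, 18 give w7 = 0 and 46 give w7 = 1.

18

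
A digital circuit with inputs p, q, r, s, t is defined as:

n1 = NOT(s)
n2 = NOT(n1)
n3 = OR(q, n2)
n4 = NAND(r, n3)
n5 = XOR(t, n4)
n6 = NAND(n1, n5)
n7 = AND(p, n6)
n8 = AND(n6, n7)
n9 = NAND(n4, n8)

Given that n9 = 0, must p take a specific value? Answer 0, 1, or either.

n9 = NAND(n4, n8) must be 0, so both n4 = 1 and n8 = 1.
n4 = NAND(r, n3) must be 1, so at least one of r, n3 is 0.
Every assignment with n9 = 0 has p = 1; there are 7 such assignment(s).

1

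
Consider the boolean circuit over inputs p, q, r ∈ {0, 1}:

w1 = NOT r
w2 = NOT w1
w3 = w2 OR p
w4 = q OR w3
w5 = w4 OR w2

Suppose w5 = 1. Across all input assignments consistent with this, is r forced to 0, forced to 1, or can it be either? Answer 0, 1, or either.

either

Both values of r occur among assignments with w5 = 1:
  r=0: p=0, q=1, r=0
  r=1: p=0, q=0, r=1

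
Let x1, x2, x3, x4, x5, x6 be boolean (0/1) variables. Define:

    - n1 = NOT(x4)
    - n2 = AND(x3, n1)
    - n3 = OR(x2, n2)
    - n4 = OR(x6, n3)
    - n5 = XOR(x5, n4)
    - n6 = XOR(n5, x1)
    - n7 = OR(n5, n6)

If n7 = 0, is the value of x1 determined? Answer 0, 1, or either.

n7 = OR(n5, n6) must be 0, so both n5 = 0 and n6 = 0.
n5 = XOR(x5, n4) must be 0, so x5 and n4 are equal.
n6 = XOR(n5, x1) must be 0, so n5 and x1 are equal.
Every assignment with n7 = 0 has x1 = 0; there are 16 such assignment(s).

0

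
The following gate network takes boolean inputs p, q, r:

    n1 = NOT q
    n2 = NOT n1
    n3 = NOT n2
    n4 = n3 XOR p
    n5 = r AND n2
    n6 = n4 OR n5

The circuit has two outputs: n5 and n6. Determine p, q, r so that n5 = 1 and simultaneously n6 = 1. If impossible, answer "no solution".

p=1, q=1, r=1

Check with p=1, q=1, r=1:
n1 = NOT q = NOT 1 = 0
n2 = NOT n1 = NOT 0 = 1
n3 = NOT n2 = NOT 1 = 0
n4 = n3 XOR p = 0 XOR 1 = 1
n5 = r AND n2 = 1 AND 1 = 1
n6 = n4 OR n5 = 1 OR 1 = 1
So n5 = 1 and n6 = 1.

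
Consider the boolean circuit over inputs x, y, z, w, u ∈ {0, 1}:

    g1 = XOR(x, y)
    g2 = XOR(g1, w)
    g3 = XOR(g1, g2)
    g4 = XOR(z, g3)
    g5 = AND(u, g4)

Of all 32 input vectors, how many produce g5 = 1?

g5 = AND(u, g4) must be 1, so both u = 1 and g4 = 1.
g4 = XOR(z, g3) must be 1, so z and g3 differ.
Enumerating the 32 input combinations, 8 give g5 = 1 and 24 give g5 = 0.

8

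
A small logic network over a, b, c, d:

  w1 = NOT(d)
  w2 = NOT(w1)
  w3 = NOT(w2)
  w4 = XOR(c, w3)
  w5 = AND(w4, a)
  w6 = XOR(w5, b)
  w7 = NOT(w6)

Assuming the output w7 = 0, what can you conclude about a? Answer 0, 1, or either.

either

Both values of a occur among assignments with w7 = 0:
  a=0: a=0, b=1, c=0, d=0
  a=1: a=1, b=0, c=0, d=0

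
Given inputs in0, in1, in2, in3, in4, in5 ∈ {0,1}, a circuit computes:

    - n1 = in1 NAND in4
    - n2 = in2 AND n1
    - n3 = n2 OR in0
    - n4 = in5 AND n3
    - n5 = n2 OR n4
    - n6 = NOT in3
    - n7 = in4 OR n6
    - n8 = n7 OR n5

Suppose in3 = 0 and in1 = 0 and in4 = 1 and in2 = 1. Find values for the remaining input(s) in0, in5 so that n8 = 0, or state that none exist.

With in3 = 0 and in1 = 0 and in4 = 1 and in2 = 1 fixed, none of the 4 settings of in0, in5 give n8 = 0.
For example, with in0=0, in5=0:
n1 = in1 NAND in4 = 0 NAND 1 = 1
n2 = in2 AND n1 = 1 AND 1 = 1
n3 = n2 OR in0 = 1 OR 0 = 1
n4 = in5 AND n3 = 0 AND 1 = 0
n5 = n2 OR n4 = 1 OR 0 = 1
n6 = NOT in3 = NOT 0 = 1
n7 = in4 OR n6 = 1 OR 1 = 1
n8 = n7 OR n5 = 1 OR 1 = 1
giving n8 = 1 ≠ 0.

no solution exists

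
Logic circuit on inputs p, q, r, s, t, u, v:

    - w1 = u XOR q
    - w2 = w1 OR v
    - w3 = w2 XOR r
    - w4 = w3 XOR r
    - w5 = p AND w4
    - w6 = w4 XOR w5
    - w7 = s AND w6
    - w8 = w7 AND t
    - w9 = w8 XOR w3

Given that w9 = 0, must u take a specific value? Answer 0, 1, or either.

either

Both values of u occur among assignments with w9 = 0:
  u=0: p=0, q=0, r=0, s=0, t=0, u=0, v=0
  u=1: p=0, q=0, r=0, s=1, t=1, u=1, v=0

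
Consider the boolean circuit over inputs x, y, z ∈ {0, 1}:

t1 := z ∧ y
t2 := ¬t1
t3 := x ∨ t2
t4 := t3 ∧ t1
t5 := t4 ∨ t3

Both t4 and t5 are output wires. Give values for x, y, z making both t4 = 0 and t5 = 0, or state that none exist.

x=0, y=1, z=1

Check with x=0, y=1, z=1:
t1 = z ∧ y = 1 ∧ 1 = 1
t2 = ¬t1 = ¬1 = 0
t3 = x ∨ t2 = 0 ∨ 0 = 0
t4 = t3 ∧ t1 = 0 ∧ 1 = 0
t5 = t4 ∨ t3 = 0 ∨ 0 = 0
So t4 = 0 and t5 = 0.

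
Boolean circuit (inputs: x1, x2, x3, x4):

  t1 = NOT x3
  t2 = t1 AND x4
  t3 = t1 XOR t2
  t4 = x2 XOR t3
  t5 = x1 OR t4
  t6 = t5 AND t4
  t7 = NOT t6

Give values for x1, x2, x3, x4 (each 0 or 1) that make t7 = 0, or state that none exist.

t7 = NOT t6 must be 0, so t6 = 1.
t6 = t5 AND t4 must be 1, so both t5 = 1 and t4 = 1.
Check with x1=0 x2=0 x3=0 x4=0:
t1 = NOT x3 = NOT 0 = 1
t2 = t1 AND x4 = 1 AND 0 = 0
t3 = t1 XOR t2 = 1 XOR 0 = 1
t4 = x2 XOR t3 = 0 XOR 1 = 1
t5 = x1 OR t4 = 0 OR 1 = 1
t6 = t5 AND t4 = 1 AND 1 = 1
t7 = NOT t6 = NOT 1 = 0
So t7 = 0 as required.

x1=0 x2=0 x3=0 x4=0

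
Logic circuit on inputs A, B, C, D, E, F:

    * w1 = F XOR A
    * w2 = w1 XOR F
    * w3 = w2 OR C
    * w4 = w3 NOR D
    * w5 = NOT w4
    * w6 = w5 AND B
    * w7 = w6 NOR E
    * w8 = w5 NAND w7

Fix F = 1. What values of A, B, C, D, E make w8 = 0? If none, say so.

A=1, B=0, C=0, D=1, E=0

Check with F = 1 and A=1, B=0, C=0, D=1, E=0:
w1 = F XOR A = 1 XOR 1 = 0
w2 = w1 XOR F = 0 XOR 1 = 1
w3 = w2 OR C = 1 OR 0 = 1
w4 = w3 NOR D = 1 NOR 1 = 0
w5 = NOT w4 = NOT 0 = 1
w6 = w5 AND B = 1 AND 0 = 0
w7 = w6 NOR E = 0 NOR 0 = 1
w8 = w5 NAND w7 = 1 NAND 1 = 0
So w8 = 0.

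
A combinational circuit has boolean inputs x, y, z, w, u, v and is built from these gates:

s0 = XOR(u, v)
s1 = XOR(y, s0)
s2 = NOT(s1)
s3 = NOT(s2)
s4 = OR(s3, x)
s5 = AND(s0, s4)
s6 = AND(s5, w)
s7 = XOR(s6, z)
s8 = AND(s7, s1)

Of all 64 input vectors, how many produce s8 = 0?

48

s8 = AND(s7, s1) must be 0, so at least one of s7, s1 is 0.
Enumerating the 64 input combinations, 48 give s8 = 0 and 16 give s8 = 1.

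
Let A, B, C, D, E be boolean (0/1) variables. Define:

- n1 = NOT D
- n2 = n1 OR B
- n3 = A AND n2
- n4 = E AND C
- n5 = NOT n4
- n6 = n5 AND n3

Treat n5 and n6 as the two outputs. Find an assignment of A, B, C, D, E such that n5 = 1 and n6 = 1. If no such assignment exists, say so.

Check with A=1 B=1 C=1 D=0 E=0:
n1 = NOT D = NOT 0 = 1
n2 = n1 OR B = 1 OR 1 = 1
n3 = A AND n2 = 1 AND 1 = 1
n4 = E AND C = 0 AND 1 = 0
n5 = NOT n4 = NOT 0 = 1
n6 = n5 AND n3 = 1 AND 1 = 1
So n5 = 1 and n6 = 1.

A=1 B=1 C=1 D=0 E=0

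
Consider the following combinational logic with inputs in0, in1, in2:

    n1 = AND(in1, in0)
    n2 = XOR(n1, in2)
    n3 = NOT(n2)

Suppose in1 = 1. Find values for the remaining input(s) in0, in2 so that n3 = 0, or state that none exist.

n3 = NOT(n2) must be 0, so n2 = 1.
n2 = XOR(n1, in2) must be 1, so n1 and in2 differ.
Check with in1 = 1 and in0=0, in2=1:
n1 = AND(in1, in0) = AND(1, 0) = 0
n2 = XOR(n1, in2) = XOR(0, 1) = 1
n3 = NOT(n2) = NOT 1 = 0
So n3 = 0.

in0=0 in2=1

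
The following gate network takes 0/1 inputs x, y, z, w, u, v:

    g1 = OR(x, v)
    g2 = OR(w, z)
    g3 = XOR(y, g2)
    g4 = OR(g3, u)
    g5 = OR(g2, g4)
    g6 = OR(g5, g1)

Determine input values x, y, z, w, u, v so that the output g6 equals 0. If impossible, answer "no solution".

x=0, y=0, z=0, w=0, u=0, v=0

Check with x=0, y=0, z=0, w=0, u=0, v=0:
g1 = OR(x, v) = OR(0, 0) = 0
g2 = OR(w, z) = OR(0, 0) = 0
g3 = XOR(y, g2) = XOR(0, 0) = 0
g4 = OR(g3, u) = OR(0, 0) = 0
g5 = OR(g2, g4) = OR(0, 0) = 0
g6 = OR(g5, g1) = OR(0, 0) = 0
So g6 = 0 as required.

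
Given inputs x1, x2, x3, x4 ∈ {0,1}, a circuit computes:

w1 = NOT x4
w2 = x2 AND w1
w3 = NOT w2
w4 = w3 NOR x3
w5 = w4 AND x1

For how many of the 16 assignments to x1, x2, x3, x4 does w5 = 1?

w5 = w4 AND x1 must be 1, so both w4 = 1 and x1 = 1.
Satisfying assignments:
  x1=1, x2=1, x3=0, x4=0

1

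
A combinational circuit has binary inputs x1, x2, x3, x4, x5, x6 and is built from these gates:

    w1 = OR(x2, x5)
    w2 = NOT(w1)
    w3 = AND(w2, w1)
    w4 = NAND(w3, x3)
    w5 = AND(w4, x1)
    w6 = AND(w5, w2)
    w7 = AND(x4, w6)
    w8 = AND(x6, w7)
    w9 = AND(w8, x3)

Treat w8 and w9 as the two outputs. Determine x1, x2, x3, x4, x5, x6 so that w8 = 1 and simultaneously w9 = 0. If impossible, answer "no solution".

x1=1 x2=0 x3=0 x4=1 x5=0 x6=1

Check with x1=1 x2=0 x3=0 x4=1 x5=0 x6=1:
w1 = OR(x2, x5) = OR(0, 0) = 0
w2 = NOT(w1) = NOT 0 = 1
w3 = AND(w2, w1) = AND(1, 0) = 0
w4 = NAND(w3, x3) = NAND(0, 0) = 1
w5 = AND(w4, x1) = AND(1, 1) = 1
w6 = AND(w5, w2) = AND(1, 1) = 1
w7 = AND(x4, w6) = AND(1, 1) = 1
w8 = AND(x6, w7) = AND(1, 1) = 1
w9 = AND(w8, x3) = AND(1, 0) = 0
So w8 = 1 and w9 = 0.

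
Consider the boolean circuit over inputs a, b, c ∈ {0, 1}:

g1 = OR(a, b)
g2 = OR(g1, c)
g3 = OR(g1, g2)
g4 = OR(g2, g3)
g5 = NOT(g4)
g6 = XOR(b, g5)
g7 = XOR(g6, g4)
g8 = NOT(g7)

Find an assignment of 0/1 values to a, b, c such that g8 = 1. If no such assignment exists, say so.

g8 = NOT(g7) must be 1, so g7 = 0.
g7 = XOR(g6, g4) must be 0, so g6 and g4 are equal.
Check with a=1, b=1, c=0:
g1 = OR(a, b) = OR(1, 1) = 1
g2 = OR(g1, c) = OR(1, 0) = 1
g3 = OR(g1, g2) = OR(1, 1) = 1
g4 = OR(g2, g3) = OR(1, 1) = 1
g5 = NOT(g4) = NOT 1 = 0
g6 = XOR(b, g5) = XOR(1, 0) = 1
g7 = XOR(g6, g4) = XOR(1, 1) = 0
g8 = NOT(g7) = NOT 0 = 1
So g8 = 1 as required.

a=1, b=1, c=0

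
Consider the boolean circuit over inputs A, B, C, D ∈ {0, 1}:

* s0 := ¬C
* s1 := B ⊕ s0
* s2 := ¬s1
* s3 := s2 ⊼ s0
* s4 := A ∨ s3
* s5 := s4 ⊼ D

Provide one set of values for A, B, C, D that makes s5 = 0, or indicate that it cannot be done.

s5 = s4 ⊼ D must be 0, so both s4 = 1 and D = 1.
s4 = A ∨ s3 must be 1, so at least one of A, s3 is 1.
Check with A=1, B=0, C=0, D=1:
s0 = ¬C = ¬0 = 1
s1 = B ⊕ s0 = 0 ⊕ 1 = 1
s2 = ¬s1 = ¬1 = 0
s3 = s2 ⊼ s0 = 0 ⊼ 1 = 1
s4 = A ∨ s3 = 1 ∨ 1 = 1
s5 = s4 ⊼ D = 1 ⊼ 1 = 0
So s5 = 0 as required.

A=1, B=0, C=0, D=1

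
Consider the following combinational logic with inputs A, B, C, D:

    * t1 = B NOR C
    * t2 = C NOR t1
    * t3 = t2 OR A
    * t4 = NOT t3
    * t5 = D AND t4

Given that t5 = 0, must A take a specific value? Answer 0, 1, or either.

Both values of A occur among assignments with t5 = 0:
  A=0: A=0, B=0, C=0, D=0
  A=1: A=1, B=0, C=0, D=0

either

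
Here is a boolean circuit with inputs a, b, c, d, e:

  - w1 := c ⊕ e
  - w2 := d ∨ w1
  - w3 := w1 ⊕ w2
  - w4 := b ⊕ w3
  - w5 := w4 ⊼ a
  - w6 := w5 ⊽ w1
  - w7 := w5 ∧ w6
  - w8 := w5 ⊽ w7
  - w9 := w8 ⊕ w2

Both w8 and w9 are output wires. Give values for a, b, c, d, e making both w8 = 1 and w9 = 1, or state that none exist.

Check with a=1, b=1, c=1, d=0, e=1:
w1 = c ⊕ e = 1 ⊕ 1 = 0
w2 = d ∨ w1 = 0 ∨ 0 = 0
w3 = w1 ⊕ w2 = 0 ⊕ 0 = 0
w4 = b ⊕ w3 = 1 ⊕ 0 = 1
w5 = w4 ⊼ a = 1 ⊼ 1 = 0
w6 = w5 ⊽ w1 = 0 ⊽ 0 = 1
w7 = w5 ∧ w6 = 0 ∧ 1 = 0
w8 = w5 ⊽ w7 = 0 ⊽ 0 = 1
w9 = w8 ⊕ w2 = 1 ⊕ 0 = 1
So w8 = 1 and w9 = 1.

a=1, b=1, c=1, d=0, e=1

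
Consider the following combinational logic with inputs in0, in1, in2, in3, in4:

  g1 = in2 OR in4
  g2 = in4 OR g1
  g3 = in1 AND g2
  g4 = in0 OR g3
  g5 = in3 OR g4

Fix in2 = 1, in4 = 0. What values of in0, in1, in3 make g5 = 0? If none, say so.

g5 = in3 OR g4 must be 0, so both in3 = 0 and g4 = 0.
Check with in2 = 1, in4 = 0 and in0=0, in1=0, in3=0:
g1 = in2 OR in4 = 1 OR 0 = 1
g2 = in4 OR g1 = 0 OR 1 = 1
g3 = in1 AND g2 = 0 AND 1 = 0
g4 = in0 OR g3 = 0 OR 0 = 0
g5 = in3 OR g4 = 0 OR 0 = 0
So g5 = 0.

in0=0 in1=0 in3=0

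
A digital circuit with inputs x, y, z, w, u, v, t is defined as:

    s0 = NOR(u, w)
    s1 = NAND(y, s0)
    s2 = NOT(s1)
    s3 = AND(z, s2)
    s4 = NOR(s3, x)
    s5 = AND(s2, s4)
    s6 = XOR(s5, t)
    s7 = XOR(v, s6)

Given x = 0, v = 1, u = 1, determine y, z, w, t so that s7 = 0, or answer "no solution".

s7 = XOR(v, s6) must be 0, so v and s6 are equal.
Check with x = 0, v = 1, u = 1 and y=0, z=0, w=0, t=1:
s0 = NOR(u, w) = NOR(1, 0) = 0
s1 = NAND(y, s0) = NAND(0, 0) = 1
s2 = NOT(s1) = NOT 1 = 0
s3 = AND(z, s2) = AND(0, 0) = 0
s4 = NOR(s3, x) = NOR(0, 0) = 1
s5 = AND(s2, s4) = AND(0, 1) = 0
s6 = XOR(s5, t) = XOR(0, 1) = 1
s7 = XOR(v, s6) = XOR(1, 1) = 0
So s7 = 0.

y=0, z=0, w=0, t=1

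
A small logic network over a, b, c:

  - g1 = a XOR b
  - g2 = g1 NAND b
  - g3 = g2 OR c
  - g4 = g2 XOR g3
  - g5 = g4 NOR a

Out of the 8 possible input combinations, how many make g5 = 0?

5

g5 = g4 NOR a must be 0, so at least one of g4, a is 1.
Enumerating the 8 input combinations, 5 give g5 = 0 and 3 give g5 = 1.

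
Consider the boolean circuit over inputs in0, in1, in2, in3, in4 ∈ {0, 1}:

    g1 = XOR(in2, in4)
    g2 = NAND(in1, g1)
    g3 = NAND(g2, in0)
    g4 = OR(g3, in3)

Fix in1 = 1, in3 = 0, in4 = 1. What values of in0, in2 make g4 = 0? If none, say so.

g4 = OR(g3, in3) must be 0, so both g3 = 0 and in3 = 0.
Check with in1 = 1, in3 = 0, in4 = 1 and in0=1, in2=1:
g1 = XOR(in2, in4) = XOR(1, 1) = 0
g2 = NAND(in1, g1) = NAND(1, 0) = 1
g3 = NAND(g2, in0) = NAND(1, 1) = 0
g4 = OR(g3, in3) = OR(0, 0) = 0
So g4 = 0.

in0=1 in2=1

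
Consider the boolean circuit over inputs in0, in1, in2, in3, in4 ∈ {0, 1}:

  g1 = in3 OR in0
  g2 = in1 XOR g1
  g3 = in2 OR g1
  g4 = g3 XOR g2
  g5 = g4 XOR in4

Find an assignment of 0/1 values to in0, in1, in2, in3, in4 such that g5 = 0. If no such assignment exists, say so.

g5 = g4 XOR in4 must be 0, so g4 and in4 are equal.
Check with in0=0 in1=0 in2=1 in3=0 in4=1:
g1 = in3 OR in0 = 0 OR 0 = 0
g2 = in1 XOR g1 = 0 XOR 0 = 0
g3 = in2 OR g1 = 1 OR 0 = 1
g4 = g3 XOR g2 = 1 XOR 0 = 1
g5 = g4 XOR in4 = 1 XOR 1 = 0
So g5 = 0 as required.

in0=0 in1=0 in2=1 in3=0 in4=1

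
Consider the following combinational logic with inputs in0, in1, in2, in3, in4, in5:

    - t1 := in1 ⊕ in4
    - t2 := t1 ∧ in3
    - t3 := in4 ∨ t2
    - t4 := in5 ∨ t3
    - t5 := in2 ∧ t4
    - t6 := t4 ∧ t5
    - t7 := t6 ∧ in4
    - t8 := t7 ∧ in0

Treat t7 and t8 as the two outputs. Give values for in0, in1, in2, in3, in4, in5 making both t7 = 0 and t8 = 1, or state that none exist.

no solution exists

Across all 64 input combinations, none give both t7 = 0 and t8 = 1.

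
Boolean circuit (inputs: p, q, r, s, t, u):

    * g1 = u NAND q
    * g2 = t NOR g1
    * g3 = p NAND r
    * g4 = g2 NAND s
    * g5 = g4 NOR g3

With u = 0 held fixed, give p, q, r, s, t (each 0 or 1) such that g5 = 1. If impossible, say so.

With u = 0 fixed, none of the 32 settings of p, q, r, s, t give g5 = 1.
For example, with p=0, q=1, r=0, s=0, t=0:
g1 = u NAND q = 0 NAND 1 = 1
g2 = t NOR g1 = 0 NOR 1 = 0
g3 = p NAND r = 0 NAND 0 = 1
g4 = g2 NAND s = 0 NAND 0 = 1
g5 = g4 NOR g3 = 1 NOR 1 = 0
giving g5 = 0 ≠ 1.

no solution exists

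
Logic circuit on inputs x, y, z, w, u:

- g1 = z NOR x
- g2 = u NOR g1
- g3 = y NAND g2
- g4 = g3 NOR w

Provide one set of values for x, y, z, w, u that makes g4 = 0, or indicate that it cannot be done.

x=1, y=0, z=1, w=0, u=1

Check with x=1, y=0, z=1, w=0, u=1:
g1 = z NOR x = 1 NOR 1 = 0
g2 = u NOR g1 = 1 NOR 0 = 0
g3 = y NAND g2 = 0 NAND 0 = 1
g4 = g3 NOR w = 1 NOR 0 = 0
So g4 = 0 as required.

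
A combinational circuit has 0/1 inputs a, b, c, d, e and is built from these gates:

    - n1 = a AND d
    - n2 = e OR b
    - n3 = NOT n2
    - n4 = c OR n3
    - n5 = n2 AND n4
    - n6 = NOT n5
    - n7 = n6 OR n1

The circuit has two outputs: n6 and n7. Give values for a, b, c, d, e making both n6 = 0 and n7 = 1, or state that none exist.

a=1, b=1, c=1, d=1, e=1

Check with a=1, b=1, c=1, d=1, e=1:
n1 = a AND d = 1 AND 1 = 1
n2 = e OR b = 1 OR 1 = 1
n3 = NOT n2 = NOT 1 = 0
n4 = c OR n3 = 1 OR 0 = 1
n5 = n2 AND n4 = 1 AND 1 = 1
n6 = NOT n5 = NOT 1 = 0
n7 = n6 OR n1 = 0 OR 1 = 1
So n6 = 0 and n7 = 1.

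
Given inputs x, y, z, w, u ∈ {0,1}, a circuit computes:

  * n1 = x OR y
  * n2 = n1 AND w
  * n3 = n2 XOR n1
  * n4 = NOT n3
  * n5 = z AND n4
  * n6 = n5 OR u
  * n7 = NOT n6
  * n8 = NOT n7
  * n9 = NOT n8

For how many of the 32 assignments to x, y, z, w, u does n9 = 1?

n9 = NOT n8 must be 1, so n8 = 0.
Enumerating the 32 input combinations, 11 give n9 = 1 and 21 give n9 = 0.

11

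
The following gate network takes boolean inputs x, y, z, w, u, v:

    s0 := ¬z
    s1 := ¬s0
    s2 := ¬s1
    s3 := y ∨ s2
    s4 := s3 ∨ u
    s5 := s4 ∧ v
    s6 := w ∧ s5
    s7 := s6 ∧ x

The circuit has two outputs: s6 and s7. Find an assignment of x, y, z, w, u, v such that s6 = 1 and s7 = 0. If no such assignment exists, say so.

Check with x=0, y=0, z=0, w=1, u=0, v=1:
s0 = ¬z = ¬0 = 1
s1 = ¬s0 = ¬1 = 0
s2 = ¬s1 = ¬0 = 1
s3 = y ∨ s2 = 0 ∨ 1 = 1
s4 = s3 ∨ u = 1 ∨ 0 = 1
s5 = s4 ∧ v = 1 ∧ 1 = 1
s6 = w ∧ s5 = 1 ∧ 1 = 1
s7 = s6 ∧ x = 1 ∧ 0 = 0
So s6 = 1 and s7 = 0.

x=0, y=0, z=0, w=1, u=0, v=1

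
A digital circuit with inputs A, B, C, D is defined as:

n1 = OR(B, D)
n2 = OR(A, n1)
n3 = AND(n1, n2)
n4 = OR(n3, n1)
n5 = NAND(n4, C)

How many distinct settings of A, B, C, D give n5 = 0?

6

n5 = NAND(n4, C) must be 0, so both n4 = 1 and C = 1.
n4 = OR(n3, n1) must be 1, so at least one of n3, n1 is 1.
Enumerating the 16 input combinations, 6 give n5 = 0 and 10 give n5 = 1.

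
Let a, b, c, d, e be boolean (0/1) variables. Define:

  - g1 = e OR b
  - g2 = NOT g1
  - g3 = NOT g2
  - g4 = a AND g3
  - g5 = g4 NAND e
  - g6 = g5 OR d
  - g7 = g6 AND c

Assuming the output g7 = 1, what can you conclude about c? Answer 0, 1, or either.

g7 = g6 AND c must be 1, so both g6 = 1 and c = 1.
Every assignment with g7 = 1 has c = 1; there are 14 such assignment(s).

1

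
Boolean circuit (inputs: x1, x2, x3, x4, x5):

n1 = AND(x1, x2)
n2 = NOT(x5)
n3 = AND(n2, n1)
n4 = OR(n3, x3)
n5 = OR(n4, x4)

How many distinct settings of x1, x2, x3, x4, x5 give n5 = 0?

7

n5 = OR(n4, x4) must be 0, so both n4 = 0 and x4 = 0.
Enumerating the 32 input combinations, 7 give n5 = 0 and 25 give n5 = 1.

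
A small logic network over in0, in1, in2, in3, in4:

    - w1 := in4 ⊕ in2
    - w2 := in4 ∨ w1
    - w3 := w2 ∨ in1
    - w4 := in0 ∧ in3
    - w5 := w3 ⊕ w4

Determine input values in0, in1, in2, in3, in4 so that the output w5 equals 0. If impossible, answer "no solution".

in0=0, in1=0, in2=0, in3=1, in4=0

Check with in0=0, in1=0, in2=0, in3=1, in4=0:
w1 = in4 ⊕ in2 = 0 ⊕ 0 = 0
w2 = in4 ∨ w1 = 0 ∨ 0 = 0
w3 = w2 ∨ in1 = 0 ∨ 0 = 0
w4 = in0 ∧ in3 = 0 ∧ 1 = 0
w5 = w3 ⊕ w4 = 0 ⊕ 0 = 0
So w5 = 0 as required.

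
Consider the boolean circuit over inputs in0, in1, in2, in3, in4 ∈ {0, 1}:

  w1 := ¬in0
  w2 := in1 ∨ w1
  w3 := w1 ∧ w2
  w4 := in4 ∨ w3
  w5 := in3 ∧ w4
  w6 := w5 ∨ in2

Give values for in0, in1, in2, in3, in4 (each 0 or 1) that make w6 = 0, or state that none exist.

in0=1 in1=1 in2=0 in3=0 in4=0

w6 = w5 ∨ in2 must be 0, so both w5 = 0 and in2 = 0.
Check with in0=1 in1=1 in2=0 in3=0 in4=0:
w1 = ¬in0 = ¬1 = 0
w2 = in1 ∨ w1 = 1 ∨ 0 = 1
w3 = w1 ∧ w2 = 0 ∧ 1 = 0
w4 = in4 ∨ w3 = 0 ∨ 0 = 0
w5 = in3 ∧ w4 = 0 ∧ 0 = 0
w6 = w5 ∨ in2 = 0 ∨ 0 = 0
So w6 = 0 as required.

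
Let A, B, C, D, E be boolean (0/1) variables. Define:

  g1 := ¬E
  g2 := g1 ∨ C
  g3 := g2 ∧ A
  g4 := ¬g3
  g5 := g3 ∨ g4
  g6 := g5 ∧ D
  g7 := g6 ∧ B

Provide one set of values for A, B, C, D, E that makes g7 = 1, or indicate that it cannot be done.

A=1, B=1, C=1, D=1, E=0

g7 = g6 ∧ B must be 1, so both g6 = 1 and B = 1.
Check with A=1, B=1, C=1, D=1, E=0:
g1 = ¬E = ¬0 = 1
g2 = g1 ∨ C = 1 ∨ 1 = 1
g3 = g2 ∧ A = 1 ∧ 1 = 1
g4 = ¬g3 = ¬1 = 0
g5 = g3 ∨ g4 = 1 ∨ 0 = 1
g6 = g5 ∧ D = 1 ∧ 1 = 1
g7 = g6 ∧ B = 1 ∧ 1 = 1
So g7 = 1 as required.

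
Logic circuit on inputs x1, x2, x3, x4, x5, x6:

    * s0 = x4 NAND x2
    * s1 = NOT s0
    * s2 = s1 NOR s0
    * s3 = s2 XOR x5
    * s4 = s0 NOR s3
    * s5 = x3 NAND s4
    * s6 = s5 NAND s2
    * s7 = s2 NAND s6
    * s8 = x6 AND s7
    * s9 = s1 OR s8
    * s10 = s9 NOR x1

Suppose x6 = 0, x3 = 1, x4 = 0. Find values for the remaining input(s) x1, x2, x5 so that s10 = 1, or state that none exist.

x1=0, x2=0, x5=1

s10 = s9 NOR x1 must be 1, so both s9 = 0 and x1 = 0.
Check with x6 = 0, x3 = 1, x4 = 0 and x1=0, x2=0, x5=1:
s0 = x4 NAND x2 = 0 NAND 0 = 1
s1 = NOT s0 = NOT 1 = 0
s2 = s1 NOR s0 = 0 NOR 1 = 0
s3 = s2 XOR x5 = 0 XOR 1 = 1
s4 = s0 NOR s3 = 1 NOR 1 = 0
s5 = x3 NAND s4 = 1 NAND 0 = 1
s6 = s5 NAND s2 = 1 NAND 0 = 1
s7 = s2 NAND s6 = 0 NAND 1 = 1
s8 = x6 AND s7 = 0 AND 1 = 0
s9 = s1 OR s8 = 0 OR 0 = 0
s10 = s9 NOR x1 = 0 NOR 0 = 1
So s10 = 1.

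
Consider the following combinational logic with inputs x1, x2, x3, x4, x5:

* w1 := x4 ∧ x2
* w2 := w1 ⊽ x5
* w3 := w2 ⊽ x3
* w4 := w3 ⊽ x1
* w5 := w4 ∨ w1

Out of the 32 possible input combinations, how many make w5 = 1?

w5 = w4 ∨ w1 must be 1, so at least one of w4, w1 is 1.
Enumerating the 32 input combinations, 17 give w5 = 1 and 15 give w5 = 0.

17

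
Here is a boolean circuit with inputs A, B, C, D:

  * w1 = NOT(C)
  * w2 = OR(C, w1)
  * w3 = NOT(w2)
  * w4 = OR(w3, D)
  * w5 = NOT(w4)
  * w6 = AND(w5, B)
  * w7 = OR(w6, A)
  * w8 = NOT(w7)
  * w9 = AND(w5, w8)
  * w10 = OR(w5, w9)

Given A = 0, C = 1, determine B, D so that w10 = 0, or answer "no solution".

Check with A = 0, C = 1 and B=0, D=1:
w1 = NOT(C) = NOT 1 = 0
w2 = OR(C, w1) = OR(1, 0) = 1
w3 = NOT(w2) = NOT 1 = 0
w4 = OR(w3, D) = OR(0, 1) = 1
w5 = NOT(w4) = NOT 1 = 0
w6 = AND(w5, B) = AND(0, 0) = 0
w7 = OR(w6, A) = OR(0, 0) = 0
w8 = NOT(w7) = NOT 0 = 1
w9 = AND(w5, w8) = AND(0, 1) = 0
w10 = OR(w5, w9) = OR(0, 0) = 0
So w10 = 0.

B=0 D=1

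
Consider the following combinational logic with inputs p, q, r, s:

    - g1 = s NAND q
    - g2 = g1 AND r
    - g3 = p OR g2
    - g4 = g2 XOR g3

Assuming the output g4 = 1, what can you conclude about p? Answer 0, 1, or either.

g4 = g2 XOR g3 must be 1, so g2 and g3 differ.
Every assignment with g4 = 1 has p = 1; there are 5 such assignment(s).

1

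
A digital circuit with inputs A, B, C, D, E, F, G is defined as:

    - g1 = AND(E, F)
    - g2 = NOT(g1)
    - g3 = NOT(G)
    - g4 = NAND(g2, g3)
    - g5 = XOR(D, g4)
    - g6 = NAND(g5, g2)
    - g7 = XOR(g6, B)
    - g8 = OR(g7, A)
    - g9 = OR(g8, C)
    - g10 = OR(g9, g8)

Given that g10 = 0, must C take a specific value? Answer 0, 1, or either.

g10 = OR(g9, g8) must be 0, so both g9 = 0 and g8 = 0.
g9 = OR(g8, C) must be 0, so both g8 = 0 and C = 0.
g8 = OR(g7, A) must be 0, so both g7 = 0 and A = 0.
Every assignment with g10 = 0 has C = 0; there are 16 such assignment(s).

0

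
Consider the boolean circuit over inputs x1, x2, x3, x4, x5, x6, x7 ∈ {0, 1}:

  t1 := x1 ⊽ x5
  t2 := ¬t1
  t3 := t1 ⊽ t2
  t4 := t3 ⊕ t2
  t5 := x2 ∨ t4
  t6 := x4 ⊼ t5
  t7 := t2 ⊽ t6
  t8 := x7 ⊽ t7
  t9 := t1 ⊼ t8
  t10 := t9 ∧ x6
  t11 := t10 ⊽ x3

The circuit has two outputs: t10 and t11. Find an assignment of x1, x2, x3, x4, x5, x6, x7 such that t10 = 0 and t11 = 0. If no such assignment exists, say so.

x1=0 x2=1 x3=1 x4=0 x5=0 x6=1 x7=0

Check with x1=0 x2=1 x3=1 x4=0 x5=0 x6=1 x7=0:
t1 = x1 ⊽ x5 = 0 ⊽ 0 = 1
t2 = ¬t1 = ¬1 = 0
t3 = t1 ⊽ t2 = 1 ⊽ 0 = 0
t4 = t3 ⊕ t2 = 0 ⊕ 0 = 0
t5 = x2 ∨ t4 = 1 ∨ 0 = 1
t6 = x4 ⊼ t5 = 0 ⊼ 1 = 1
t7 = t2 ⊽ t6 = 0 ⊽ 1 = 0
t8 = x7 ⊽ t7 = 0 ⊽ 0 = 1
t9 = t1 ⊼ t8 = 1 ⊼ 1 = 0
t10 = t9 ∧ x6 = 0 ∧ 1 = 0
t11 = t10 ⊽ x3 = 0 ⊽ 1 = 0
So t10 = 0 and t11 = 0.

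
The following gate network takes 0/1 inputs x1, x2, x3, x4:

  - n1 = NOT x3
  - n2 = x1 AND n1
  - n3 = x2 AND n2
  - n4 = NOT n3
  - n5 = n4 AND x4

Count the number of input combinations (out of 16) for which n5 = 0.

n5 = n4 AND x4 must be 0, so at least one of n4, x4 is 0.
Enumerating the 16 input combinations, 9 give n5 = 0 and 7 give n5 = 1.

9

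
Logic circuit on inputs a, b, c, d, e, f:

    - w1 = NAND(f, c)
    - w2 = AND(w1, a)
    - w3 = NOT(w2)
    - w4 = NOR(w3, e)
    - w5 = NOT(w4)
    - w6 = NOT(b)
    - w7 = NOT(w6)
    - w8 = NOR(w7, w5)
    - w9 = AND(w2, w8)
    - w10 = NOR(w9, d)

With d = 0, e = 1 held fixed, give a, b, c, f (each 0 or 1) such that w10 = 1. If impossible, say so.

w10 = NOR(w9, d) must be 1, so both w9 = 0 and d = 0.
Check with d = 0, e = 1 and a=0, b=0, c=1, f=1:
w1 = NAND(f, c) = NAND(1, 1) = 0
w2 = AND(w1, a) = AND(0, 0) = 0
w3 = NOT(w2) = NOT 0 = 1
w4 = NOR(w3, e) = NOR(1, 1) = 0
w5 = NOT(w4) = NOT 0 = 1
w6 = NOT(b) = NOT 0 = 1
w7 = NOT(w6) = NOT 1 = 0
w8 = NOR(w7, w5) = NOR(0, 1) = 0
w9 = AND(w2, w8) = AND(0, 0) = 0
w10 = NOR(w9, d) = NOR(0, 0) = 1
So w10 = 1.

a=0, b=0, c=1, f=1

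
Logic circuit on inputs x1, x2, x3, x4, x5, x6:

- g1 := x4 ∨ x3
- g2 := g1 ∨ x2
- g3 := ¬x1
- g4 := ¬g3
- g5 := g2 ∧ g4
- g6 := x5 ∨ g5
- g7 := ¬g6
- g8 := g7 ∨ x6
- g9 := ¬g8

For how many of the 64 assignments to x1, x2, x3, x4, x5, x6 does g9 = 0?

g9 = ¬g8 must be 0, so g8 = 1.
g8 = g7 ∨ x6 must be 1, so at least one of g7, x6 is 1.
Enumerating the 64 input combinations, 41 give g9 = 0 and 23 give g9 = 1.

41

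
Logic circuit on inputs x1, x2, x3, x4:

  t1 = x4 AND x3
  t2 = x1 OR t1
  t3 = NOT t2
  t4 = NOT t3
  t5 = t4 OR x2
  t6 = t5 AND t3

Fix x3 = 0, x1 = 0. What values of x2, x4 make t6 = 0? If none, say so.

x2=0, x4=0

t6 = t5 AND t3 must be 0, so at least one of t5, t3 is 0.
Check with x3 = 0, x1 = 0 and x2=0, x4=0:
t1 = x4 AND x3 = 0 AND 0 = 0
t2 = x1 OR t1 = 0 OR 0 = 0
t3 = NOT t2 = NOT 0 = 1
t4 = NOT t3 = NOT 1 = 0
t5 = t4 OR x2 = 0 OR 0 = 0
t6 = t5 AND t3 = 0 AND 1 = 0
So t6 = 0.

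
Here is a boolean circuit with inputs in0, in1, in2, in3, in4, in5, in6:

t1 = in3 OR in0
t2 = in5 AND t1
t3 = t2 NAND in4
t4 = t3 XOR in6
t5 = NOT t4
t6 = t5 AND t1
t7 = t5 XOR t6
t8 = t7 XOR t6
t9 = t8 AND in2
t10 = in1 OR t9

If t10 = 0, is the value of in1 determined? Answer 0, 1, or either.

t10 = in1 OR t9 must be 0, so both in1 = 0 and t9 = 0.
Every assignment with t10 = 0 has in1 = 0; there are 48 such assignment(s).

0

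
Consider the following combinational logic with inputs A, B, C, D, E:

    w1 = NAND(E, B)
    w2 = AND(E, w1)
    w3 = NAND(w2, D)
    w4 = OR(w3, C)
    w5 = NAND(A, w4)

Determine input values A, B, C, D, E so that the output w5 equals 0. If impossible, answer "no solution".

w5 = NAND(A, w4) must be 0, so both A = 1 and w4 = 1.
Check with A=1, B=0, C=1, D=0, E=1:
w1 = NAND(E, B) = NAND(1, 0) = 1
w2 = AND(E, w1) = AND(1, 1) = 1
w3 = NAND(w2, D) = NAND(1, 0) = 1
w4 = OR(w3, C) = OR(1, 1) = 1
w5 = NAND(A, w4) = NAND(1, 1) = 0
So w5 = 0 as required.

A=1, B=0, C=1, D=0, E=1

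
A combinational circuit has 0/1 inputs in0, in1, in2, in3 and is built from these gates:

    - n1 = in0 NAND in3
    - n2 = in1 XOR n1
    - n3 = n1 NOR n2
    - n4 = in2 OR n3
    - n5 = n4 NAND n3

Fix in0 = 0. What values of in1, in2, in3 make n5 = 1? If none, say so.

in1=0, in2=0, in3=0

n5 = n4 NAND n3 must be 1, so at least one of n4, n3 is 0.
Check with in0 = 0 and in1=0, in2=0, in3=0:
n1 = in0 NAND in3 = 0 NAND 0 = 1
n2 = in1 XOR n1 = 0 XOR 1 = 1
n3 = n1 NOR n2 = 1 NOR 1 = 0
n4 = in2 OR n3 = 0 OR 0 = 0
n5 = n4 NAND n3 = 0 NAND 0 = 1
So n5 = 1.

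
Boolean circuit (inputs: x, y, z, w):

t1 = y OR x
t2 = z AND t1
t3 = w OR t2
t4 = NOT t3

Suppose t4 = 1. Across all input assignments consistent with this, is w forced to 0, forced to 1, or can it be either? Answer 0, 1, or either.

t4 = NOT t3 must be 1, so t3 = 0.
Every assignment with t4 = 1 has w = 0; there are 5 such assignment(s).

0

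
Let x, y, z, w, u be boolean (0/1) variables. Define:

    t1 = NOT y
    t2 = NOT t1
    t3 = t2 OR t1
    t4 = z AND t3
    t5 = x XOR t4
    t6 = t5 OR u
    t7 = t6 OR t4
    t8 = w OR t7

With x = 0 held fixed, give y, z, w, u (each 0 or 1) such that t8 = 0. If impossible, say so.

Check with x = 0 and y=1, z=0, w=0, u=0:
t1 = NOT y = NOT 1 = 0
t2 = NOT t1 = NOT 0 = 1
t3 = t2 OR t1 = 1 OR 0 = 1
t4 = z AND t3 = 0 AND 1 = 0
t5 = x XOR t4 = 0 XOR 0 = 0
t6 = t5 OR u = 0 OR 0 = 0
t7 = t6 OR t4 = 0 OR 0 = 0
t8 = w OR t7 = 0 OR 0 = 0
So t8 = 0.

y=1 z=0 w=0 u=0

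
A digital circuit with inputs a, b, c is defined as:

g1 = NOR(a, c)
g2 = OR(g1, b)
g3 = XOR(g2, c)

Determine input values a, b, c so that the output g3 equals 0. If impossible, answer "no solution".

a=0, b=1, c=1

g3 = XOR(g2, c) must be 0, so g2 and c are equal.
Check with a=0, b=1, c=1:
g1 = NOR(a, c) = NOR(0, 1) = 0
g2 = OR(g1, b) = OR(0, 1) = 1
g3 = XOR(g2, c) = XOR(1, 1) = 0
So g3 = 0 as required.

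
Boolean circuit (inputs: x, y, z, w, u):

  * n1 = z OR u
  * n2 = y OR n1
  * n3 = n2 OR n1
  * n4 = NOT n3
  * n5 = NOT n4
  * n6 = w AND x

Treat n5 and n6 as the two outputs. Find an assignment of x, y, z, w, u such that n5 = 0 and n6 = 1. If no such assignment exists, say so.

x=1, y=0, z=0, w=1, u=0

Check with x=1, y=0, z=0, w=1, u=0:
n1 = z OR u = 0 OR 0 = 0
n2 = y OR n1 = 0 OR 0 = 0
n3 = n2 OR n1 = 0 OR 0 = 0
n4 = NOT n3 = NOT 0 = 1
n5 = NOT n4 = NOT 1 = 0
n6 = w AND x = 1 AND 1 = 1
So n5 = 0 and n6 = 1.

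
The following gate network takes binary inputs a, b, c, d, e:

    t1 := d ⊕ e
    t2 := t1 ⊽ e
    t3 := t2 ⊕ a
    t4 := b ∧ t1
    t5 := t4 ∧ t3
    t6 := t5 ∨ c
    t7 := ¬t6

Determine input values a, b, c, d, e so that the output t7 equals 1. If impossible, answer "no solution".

a=0, b=0, c=0, d=1, e=1

t7 = ¬t6 must be 1, so t6 = 0.
Check with a=0, b=0, c=0, d=1, e=1:
t1 = d ⊕ e = 1 ⊕ 1 = 0
t2 = t1 ⊽ e = 0 ⊽ 1 = 0
t3 = t2 ⊕ a = 0 ⊕ 0 = 0
t4 = b ∧ t1 = 0 ∧ 0 = 0
t5 = t4 ∧ t3 = 0 ∧ 0 = 0
t6 = t5 ∨ c = 0 ∨ 0 = 0
t7 = ¬t6 = ¬0 = 1
So t7 = 1 as required.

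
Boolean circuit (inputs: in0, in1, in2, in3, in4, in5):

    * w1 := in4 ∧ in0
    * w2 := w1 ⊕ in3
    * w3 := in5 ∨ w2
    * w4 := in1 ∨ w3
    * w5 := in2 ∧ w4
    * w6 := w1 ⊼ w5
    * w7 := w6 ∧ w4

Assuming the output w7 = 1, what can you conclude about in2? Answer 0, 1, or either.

either

Both values of in2 occur among assignments with w7 = 1:
  in2=0: in0=0, in1=0, in2=0, in3=0, in4=0, in5=1
  in2=1: in0=0, in1=0, in2=1, in3=0, in4=0, in5=1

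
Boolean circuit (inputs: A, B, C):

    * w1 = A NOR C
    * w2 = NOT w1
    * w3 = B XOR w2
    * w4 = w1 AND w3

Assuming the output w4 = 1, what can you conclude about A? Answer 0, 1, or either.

0

w4 = w1 AND w3 must be 1, so both w1 = 1 and w3 = 1.
w1 = A NOR C must be 1, so both A = 0 and C = 0.
w3 = B XOR w2 must be 1, so B and w2 differ.
Every assignment with w4 = 1 has A = 0; there are 1 such assignment(s).
  A=0, B=1, C=0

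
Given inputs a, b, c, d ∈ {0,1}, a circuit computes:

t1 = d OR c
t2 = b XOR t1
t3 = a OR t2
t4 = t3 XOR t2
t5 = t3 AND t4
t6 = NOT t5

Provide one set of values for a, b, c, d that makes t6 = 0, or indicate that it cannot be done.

a=1, b=0, c=0, d=0

t6 = NOT t5 must be 0, so t5 = 1.
t5 = t3 AND t4 must be 1, so both t3 = 1 and t4 = 1.
t3 = a OR t2 must be 1, so at least one of a, t2 is 1.
Check with a=1, b=0, c=0, d=0:
t1 = d OR c = 0 OR 0 = 0
t2 = b XOR t1 = 0 XOR 0 = 0
t3 = a OR t2 = 1 OR 0 = 1
t4 = t3 XOR t2 = 1 XOR 0 = 1
t5 = t3 AND t4 = 1 AND 1 = 1
t6 = NOT t5 = NOT 1 = 0
So t6 = 0 as required.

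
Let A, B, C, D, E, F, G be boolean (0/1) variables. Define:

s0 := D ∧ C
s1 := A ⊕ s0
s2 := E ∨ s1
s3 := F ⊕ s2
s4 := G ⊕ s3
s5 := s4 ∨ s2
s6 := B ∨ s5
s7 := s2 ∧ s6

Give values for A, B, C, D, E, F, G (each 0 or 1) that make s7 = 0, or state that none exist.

Check with A=1, B=0, C=1, D=1, E=0, F=1, G=0:
s0 = D ∧ C = 1 ∧ 1 = 1
s1 = A ⊕ s0 = 1 ⊕ 1 = 0
s2 = E ∨ s1 = 0 ∨ 0 = 0
s3 = F ⊕ s2 = 1 ⊕ 0 = 1
s4 = G ⊕ s3 = 0 ⊕ 1 = 1
s5 = s4 ∨ s2 = 1 ∨ 0 = 1
s6 = B ∨ s5 = 0 ∨ 1 = 1
s7 = s2 ∧ s6 = 0 ∧ 1 = 0
So s7 = 0 as required.

A=1, B=0, C=1, D=1, E=0, F=1, G=0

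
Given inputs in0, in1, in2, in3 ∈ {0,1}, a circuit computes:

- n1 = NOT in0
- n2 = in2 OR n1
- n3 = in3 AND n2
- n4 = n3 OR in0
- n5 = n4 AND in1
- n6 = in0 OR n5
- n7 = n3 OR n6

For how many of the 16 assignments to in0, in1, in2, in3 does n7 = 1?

12

n7 = n3 OR n6 must be 1, so at least one of n3, n6 is 1.
Enumerating the 16 input combinations, 12 give n7 = 1 and 4 give n7 = 0.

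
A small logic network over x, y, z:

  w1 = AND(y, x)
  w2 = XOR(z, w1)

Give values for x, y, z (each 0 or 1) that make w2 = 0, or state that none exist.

w2 = XOR(z, w1) must be 0, so z and w1 are equal.
Check with x=0, y=1, z=0:
w1 = AND(y, x) = AND(1, 0) = 0
w2 = XOR(z, w1) = XOR(0, 0) = 0
So w2 = 0 as required.

x=0, y=1, z=0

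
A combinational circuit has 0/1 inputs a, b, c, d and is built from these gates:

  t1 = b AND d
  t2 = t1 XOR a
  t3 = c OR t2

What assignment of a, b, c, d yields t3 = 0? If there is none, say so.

Check with a=0 b=0 c=0 d=1:
t1 = b AND d = 0 AND 1 = 0
t2 = t1 XOR a = 0 XOR 0 = 0
t3 = c OR t2 = 0 OR 0 = 0
So t3 = 0 as required.

a=0 b=0 c=0 d=1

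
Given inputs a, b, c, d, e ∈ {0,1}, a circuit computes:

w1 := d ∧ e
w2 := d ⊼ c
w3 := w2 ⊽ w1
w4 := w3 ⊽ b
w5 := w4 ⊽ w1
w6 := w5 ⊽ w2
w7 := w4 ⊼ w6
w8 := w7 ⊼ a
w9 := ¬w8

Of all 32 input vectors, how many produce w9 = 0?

w9 = ¬w8 must be 0, so w8 = 1.
w8 = w7 ⊼ a must be 1, so at least one of w7, a is 0.
Enumerating the 32 input combinations, 17 give w9 = 0 and 15 give w9 = 1.

17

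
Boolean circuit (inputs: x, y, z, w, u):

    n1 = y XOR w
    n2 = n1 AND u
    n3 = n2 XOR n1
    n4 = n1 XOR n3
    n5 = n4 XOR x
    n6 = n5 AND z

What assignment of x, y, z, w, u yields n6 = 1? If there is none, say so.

n6 = n5 AND z must be 1, so both n5 = 1 and z = 1.
n5 = n4 XOR x must be 1, so n4 and x differ.
Check with x=1 y=0 z=1 w=1 u=0:
n1 = y XOR w = 0 XOR 1 = 1
n2 = n1 AND u = 1 AND 0 = 0
n3 = n2 XOR n1 = 0 XOR 1 = 1
n4 = n1 XOR n3 = 1 XOR 1 = 0
n5 = n4 XOR x = 0 XOR 1 = 1
n6 = n5 AND z = 1 AND 1 = 1
So n6 = 1 as required.

x=1 y=0 z=1 w=1 u=0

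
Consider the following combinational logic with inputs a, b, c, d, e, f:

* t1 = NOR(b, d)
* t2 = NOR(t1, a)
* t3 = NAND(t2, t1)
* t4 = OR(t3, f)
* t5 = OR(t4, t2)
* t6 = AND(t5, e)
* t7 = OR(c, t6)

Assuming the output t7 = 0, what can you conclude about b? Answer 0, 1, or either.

either

Both values of b occur among assignments with t7 = 0:
  b=0: a=0, b=0, c=0, d=0, e=0, f=0
  b=1: a=0, b=1, c=0, d=0, e=0, f=0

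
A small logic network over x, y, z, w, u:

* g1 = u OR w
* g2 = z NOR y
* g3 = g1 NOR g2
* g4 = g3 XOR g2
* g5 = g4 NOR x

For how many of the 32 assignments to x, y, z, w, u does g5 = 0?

23

g5 = g4 NOR x must be 0, so at least one of g4, x is 1.
Enumerating the 32 input combinations, 23 give g5 = 0 and 9 give g5 = 1.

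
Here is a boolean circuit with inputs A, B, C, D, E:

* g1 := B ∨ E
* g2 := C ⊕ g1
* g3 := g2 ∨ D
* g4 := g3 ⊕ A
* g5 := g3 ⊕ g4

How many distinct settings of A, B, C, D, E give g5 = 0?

16

g5 = g3 ⊕ g4 must be 0, so g3 and g4 are equal.
Enumerating the 32 input combinations, 16 give g5 = 0 and 16 give g5 = 1.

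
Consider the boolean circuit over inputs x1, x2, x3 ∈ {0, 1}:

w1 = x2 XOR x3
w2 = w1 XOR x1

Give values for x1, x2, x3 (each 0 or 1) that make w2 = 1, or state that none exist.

x1=0, x2=1, x3=0

w2 = w1 XOR x1 must be 1, so w1 and x1 differ.
Check with x1=0, x2=1, x3=0:
w1 = x2 XOR x3 = 1 XOR 0 = 1
w2 = w1 XOR x1 = 1 XOR 0 = 1
So w2 = 1 as required.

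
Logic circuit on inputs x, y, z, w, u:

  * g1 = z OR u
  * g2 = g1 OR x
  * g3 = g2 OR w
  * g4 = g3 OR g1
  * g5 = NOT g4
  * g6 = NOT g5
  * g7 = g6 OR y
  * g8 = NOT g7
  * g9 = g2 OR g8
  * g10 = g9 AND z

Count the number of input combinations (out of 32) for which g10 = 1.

16

g10 = g9 AND z must be 1, so both g9 = 1 and z = 1.
g9 = g2 OR g8 must be 1, so at least one of g2, g8 is 1.
Enumerating the 32 input combinations, 16 give g10 = 1 and 16 give g10 = 0.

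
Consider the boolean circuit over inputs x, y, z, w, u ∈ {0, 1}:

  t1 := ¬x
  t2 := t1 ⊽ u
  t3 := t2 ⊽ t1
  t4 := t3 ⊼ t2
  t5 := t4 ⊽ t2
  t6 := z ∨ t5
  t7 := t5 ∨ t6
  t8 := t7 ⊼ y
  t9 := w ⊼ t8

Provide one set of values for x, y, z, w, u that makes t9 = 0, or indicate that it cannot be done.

t9 = w ⊼ t8 must be 0, so both w = 1 and t8 = 1.
Check with x=0, y=1, z=0, w=1, u=0:
t1 = ¬x = ¬0 = 1
t2 = t1 ⊽ u = 1 ⊽ 0 = 0
t3 = t2 ⊽ t1 = 0 ⊽ 1 = 0
t4 = t3 ⊼ t2 = 0 ⊼ 0 = 1
t5 = t4 ⊽ t2 = 1 ⊽ 0 = 0
t6 = z ∨ t5 = 0 ∨ 0 = 0
t7 = t5 ∨ t6 = 0 ∨ 0 = 0
t8 = t7 ⊼ y = 0 ⊼ 1 = 1
t9 = w ⊼ t8 = 1 ⊼ 1 = 0
So t9 = 0 as required.

x=0, y=1, z=0, w=1, u=0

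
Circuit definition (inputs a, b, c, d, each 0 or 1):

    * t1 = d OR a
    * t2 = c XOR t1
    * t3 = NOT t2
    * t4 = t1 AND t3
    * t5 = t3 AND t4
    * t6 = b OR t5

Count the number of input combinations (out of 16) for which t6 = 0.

t6 = b OR t5 must be 0, so both b = 0 and t5 = 0.
Satisfying assignments:
  a=0, b=0, c=0, d=0
  a=0, b=0, c=0, d=1
  a=0, b=0, c=1, d=0
  a=1, b=0, c=0, d=0
  a=1, b=0, c=0, d=1

5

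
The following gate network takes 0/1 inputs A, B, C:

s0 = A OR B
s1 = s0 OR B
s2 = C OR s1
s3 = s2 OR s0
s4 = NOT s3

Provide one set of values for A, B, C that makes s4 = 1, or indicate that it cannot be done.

s4 = NOT s3 must be 1, so s3 = 0.
s3 = s2 OR s0 must be 0, so both s2 = 0 and s0 = 0.
s2 = C OR s1 must be 0, so both C = 0 and s1 = 0.
Check with A=0, B=0, C=0:
s0 = A OR B = 0 OR 0 = 0
s1 = s0 OR B = 0 OR 0 = 0
s2 = C OR s1 = 0 OR 0 = 0
s3 = s2 OR s0 = 0 OR 0 = 0
s4 = NOT s3 = NOT 0 = 1
So s4 = 1 as required.

A=0, B=0, C=0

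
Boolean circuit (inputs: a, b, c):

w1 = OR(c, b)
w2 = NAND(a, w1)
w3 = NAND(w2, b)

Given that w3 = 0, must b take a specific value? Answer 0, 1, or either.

w3 = NAND(w2, b) must be 0, so both w2 = 1 and b = 1.
Every assignment with w3 = 0 has b = 1; there are 2 such assignment(s).
  a=0, b=1, c=0
  a=0, b=1, c=1

1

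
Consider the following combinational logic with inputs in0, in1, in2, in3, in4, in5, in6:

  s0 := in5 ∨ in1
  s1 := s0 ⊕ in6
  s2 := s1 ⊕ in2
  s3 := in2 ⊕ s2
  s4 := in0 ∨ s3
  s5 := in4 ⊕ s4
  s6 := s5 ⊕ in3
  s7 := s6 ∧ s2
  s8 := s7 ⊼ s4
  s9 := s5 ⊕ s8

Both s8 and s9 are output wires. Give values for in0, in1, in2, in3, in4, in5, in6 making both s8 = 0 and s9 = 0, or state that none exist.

Check with in0=1, in1=1, in2=1, in3=1, in4=1, in5=0, in6=1:
s0 = in5 ∨ in1 = 0 ∨ 1 = 1
s1 = s0 ⊕ in6 = 1 ⊕ 1 = 0
s2 = s1 ⊕ in2 = 0 ⊕ 1 = 1
s3 = in2 ⊕ s2 = 1 ⊕ 1 = 0
s4 = in0 ∨ s3 = 1 ∨ 0 = 1
s5 = in4 ⊕ s4 = 1 ⊕ 1 = 0
s6 = s5 ⊕ in3 = 0 ⊕ 1 = 1
s7 = s6 ∧ s2 = 1 ∧ 1 = 1
s8 = s7 ⊼ s4 = 1 ⊼ 1 = 0
s9 = s5 ⊕ s8 = 0 ⊕ 0 = 0
So s8 = 0 and s9 = 0.

in0=1, in1=1, in2=1, in3=1, in4=1, in5=0, in6=1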